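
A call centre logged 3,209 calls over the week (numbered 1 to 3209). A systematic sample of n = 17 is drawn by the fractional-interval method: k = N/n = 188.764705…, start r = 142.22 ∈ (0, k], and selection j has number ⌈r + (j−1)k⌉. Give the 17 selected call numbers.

143, 331, 520, 709, 898, 1087, 1275, 1464, 1653, 1842, 2030, 2219, 2408, 2597, 2785, 2974, 3163

j=1: r + 0k = 142.22 → ⌈·⌉ = 143
j=2: r + 1k = 330.984705… → ⌈·⌉ = 331
j=3: r + 2k = 519.749411… → ⌈·⌉ = 520
j=4: r + 3k = 708.514117… → ⌈·⌉ = 709
j=5: r + 4k = 897.278823… → ⌈·⌉ = 898
j=6: r + 5k = 1086.043529… → ⌈·⌉ = 1087
j=7: r + 6k = 1274.808235… → ⌈·⌉ = 1275
j=8: r + 7k = 1463.572941… → ⌈·⌉ = 1464
j=9: r + 8k = 1652.337647… → ⌈·⌉ = 1653
j=10: r + 9k = 1841.102352… → ⌈·⌉ = 1842
j=11: r + 10k = 2029.867058… → ⌈·⌉ = 2030
j=12: r + 11k = 2218.631764… → ⌈·⌉ = 2219
j=13: r + 12k = 2407.396470… → ⌈·⌉ = 2408
j=14: r + 13k = 2596.161176… → ⌈·⌉ = 2597
j=15: r + 14k = 2784.925882… → ⌈·⌉ = 2785
j=16: r + 15k = 2973.690588… → ⌈·⌉ = 2974
j=17: r + 16k = 3162.455294… → ⌈·⌉ = 3163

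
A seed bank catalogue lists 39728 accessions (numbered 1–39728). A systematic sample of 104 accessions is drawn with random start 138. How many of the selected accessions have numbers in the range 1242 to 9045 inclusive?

k = 39728/104 = 382
First selection ≥ 1242: 138 + ⌈(1242−138)/382⌉·382 = 138 + 3×382 = 1284
Last selection ≤ 9045: 138 + ⌊(9045−138)/382⌋·382 = 138 + 23×382 = 8924
Count = 23 − 3 + 1 = 21

21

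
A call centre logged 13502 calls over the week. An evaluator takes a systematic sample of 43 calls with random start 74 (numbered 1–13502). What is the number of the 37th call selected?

11378

k = 13502/43 = 314
37th selection = r + (37−1)·k = 74 + 36×314 = 74 + 11304 = 11378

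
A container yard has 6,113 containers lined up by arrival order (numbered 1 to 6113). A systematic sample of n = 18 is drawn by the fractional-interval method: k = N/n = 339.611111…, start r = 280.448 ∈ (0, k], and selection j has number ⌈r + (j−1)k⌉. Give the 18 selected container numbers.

j=1: r + 0k = 280.448 → ⌈·⌉ = 281
j=2: r + 1k = 620.059111… → ⌈·⌉ = 621
j=3: r + 2k = 959.670222… → ⌈·⌉ = 960
j=4: r + 3k = 1299.281333… → ⌈·⌉ = 1300
j=5: r + 4k = 1638.892444… → ⌈·⌉ = 1639
j=6: r + 5k = 1978.503555… → ⌈·⌉ = 1979
j=7: r + 6k = 2318.114666… → ⌈·⌉ = 2319
j=8: r + 7k = 2657.725777… → ⌈·⌉ = 2658
j=9: r + 8k = 2997.336888… → ⌈·⌉ = 2998
j=10: r + 9k = 3336.948 → ⌈·⌉ = 3337
j=11: r + 10k = 3676.559111… → ⌈·⌉ = 3677
j=12: r + 11k = 4016.170222… → ⌈·⌉ = 4017
j=13: r + 12k = 4355.781333… → ⌈·⌉ = 4356
j=14: r + 13k = 4695.392444… → ⌈·⌉ = 4696
j=15: r + 14k = 5035.003555… → ⌈·⌉ = 5036
j=16: r + 15k = 5374.614666… → ⌈·⌉ = 5375
j=17: r + 16k = 5714.225777… → ⌈·⌉ = 5715
j=18: r + 17k = 6053.836888… → ⌈·⌉ = 6054

281, 621, 960, 1300, 1639, 1979, 2319, 2658, 2998, 3337, 3677, 4017, 4356, 4696, 5036, 5375, 5715, 6054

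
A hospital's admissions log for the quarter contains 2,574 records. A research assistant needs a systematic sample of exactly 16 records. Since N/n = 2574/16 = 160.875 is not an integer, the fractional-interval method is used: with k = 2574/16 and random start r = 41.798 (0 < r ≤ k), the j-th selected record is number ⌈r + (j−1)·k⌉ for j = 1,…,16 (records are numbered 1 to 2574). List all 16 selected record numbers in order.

42, 203, 364, 525, 686, 847, 1008, 1168, 1329, 1490, 1651, 1812, 1973, 2134, 2295, 2455

j=1: r + 0k = 41.798 → ⌈·⌉ = 42
j=2: r + 1k = 202.673 → ⌈·⌉ = 203
j=3: r + 2k = 363.548 → ⌈·⌉ = 364
j=4: r + 3k = 524.423 → ⌈·⌉ = 525
j=5: r + 4k = 685.298 → ⌈·⌉ = 686
j=6: r + 5k = 846.173 → ⌈·⌉ = 847
j=7: r + 6k = 1007.048 → ⌈·⌉ = 1008
j=8: r + 7k = 1167.923 → ⌈·⌉ = 1168
j=9: r + 8k = 1328.798 → ⌈·⌉ = 1329
j=10: r + 9k = 1489.673 → ⌈·⌉ = 1490
j=11: r + 10k = 1650.548 → ⌈·⌉ = 1651
j=12: r + 11k = 1811.423 → ⌈·⌉ = 1812
j=13: r + 12k = 1972.298 → ⌈·⌉ = 1973
j=14: r + 13k = 2133.173 → ⌈·⌉ = 2134
j=15: r + 14k = 2294.048 → ⌈·⌉ = 2295
j=16: r + 15k = 2454.923 → ⌈·⌉ = 2455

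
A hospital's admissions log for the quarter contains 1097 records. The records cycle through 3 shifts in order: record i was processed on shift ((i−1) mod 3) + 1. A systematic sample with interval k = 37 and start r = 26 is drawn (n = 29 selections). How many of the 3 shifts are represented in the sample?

Consecutive selections differ by k = 37, so their shift numbers differ by 37 mod 3 = 1.
gcd(37, 3) = 1, so the sample visits 3/1 = 3 distinct residues mod 3.
Start 26 is shift 2; the shifts hit are 1, 2, 3.

3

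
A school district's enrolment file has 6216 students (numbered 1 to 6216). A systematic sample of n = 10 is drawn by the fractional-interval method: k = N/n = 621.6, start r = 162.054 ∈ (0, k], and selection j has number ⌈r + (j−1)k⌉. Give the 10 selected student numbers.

j=1: r + 0k = 162.054 → ⌈·⌉ = 163
j=2: r + 1k = 783.654 → ⌈·⌉ = 784
j=3: r + 2k = 1405.254 → ⌈·⌉ = 1406
j=4: r + 3k = 2026.854 → ⌈·⌉ = 2027
j=5: r + 4k = 2648.454 → ⌈·⌉ = 2649
j=6: r + 5k = 3270.054 → ⌈·⌉ = 3271
j=7: r + 6k = 3891.654 → ⌈·⌉ = 3892
j=8: r + 7k = 4513.254 → ⌈·⌉ = 4514
j=9: r + 8k = 5134.854 → ⌈·⌉ = 5135
j=10: r + 9k = 5756.454 → ⌈·⌉ = 5757

163, 784, 1406, 2027, 2649, 3271, 3892, 4514, 5135, 5757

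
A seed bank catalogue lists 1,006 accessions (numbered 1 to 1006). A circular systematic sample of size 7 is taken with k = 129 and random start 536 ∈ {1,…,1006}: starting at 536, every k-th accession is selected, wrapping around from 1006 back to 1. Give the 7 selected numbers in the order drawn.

Selection 1: 536
Selection 2: 536 + 129 = 665
Selection 3: 665 + 129 = 794
Selection 4: 794 + 129 = 923
Selection 5: 923 + 129 = 1052 → 1052 − 1006 = 46
Selection 6: 46 + 129 = 175
Selection 7: 175 + 129 = 304

536, 665, 794, 923, 46, 175, 304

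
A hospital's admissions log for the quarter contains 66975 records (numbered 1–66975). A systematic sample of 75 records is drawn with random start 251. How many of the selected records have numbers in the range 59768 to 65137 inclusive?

6

k = 66975/75 = 893
First selection ≥ 59768: 251 + ⌈(59768−251)/893⌉·893 = 251 + 67×893 = 60082
Last selection ≤ 65137: 251 + ⌊(65137−251)/893⌋·893 = 251 + 72×893 = 64547
Count = 72 − 67 + 1 = 6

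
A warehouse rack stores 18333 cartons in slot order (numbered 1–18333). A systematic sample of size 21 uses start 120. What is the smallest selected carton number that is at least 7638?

k = 18333/21 = 873
Steps past start: ⌈(7638 − 120)/873⌉ = ⌈7518/873⌉ = 9
Selected carton: 120 + 9×873 = 7977

7977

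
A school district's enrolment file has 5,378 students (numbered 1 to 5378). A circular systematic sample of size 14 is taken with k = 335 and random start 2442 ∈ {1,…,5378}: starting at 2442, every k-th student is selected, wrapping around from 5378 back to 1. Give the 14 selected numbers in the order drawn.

Selection 1: 2442
Selection 2: 2442 + 335 = 2777
Selection 3: 2777 + 335 = 3112
Selection 4: 3112 + 335 = 3447
Selection 5: 3447 + 335 = 3782
Selection 6: 3782 + 335 = 4117
Selection 7: 4117 + 335 = 4452
Selection 8: 4452 + 335 = 4787
Selection 9: 4787 + 335 = 5122
Selection 10: 5122 + 335 = 5457 → 5457 − 5378 = 79
Selection 11: 79 + 335 = 414
Selection 12: 414 + 335 = 749
Selection 13: 749 + 335 = 1084
Selection 14: 1084 + 335 = 1419

2442, 2777, 3112, 3447, 3782, 4117, 4452, 4787, 5122, 79, 414, 749, 1084, 1419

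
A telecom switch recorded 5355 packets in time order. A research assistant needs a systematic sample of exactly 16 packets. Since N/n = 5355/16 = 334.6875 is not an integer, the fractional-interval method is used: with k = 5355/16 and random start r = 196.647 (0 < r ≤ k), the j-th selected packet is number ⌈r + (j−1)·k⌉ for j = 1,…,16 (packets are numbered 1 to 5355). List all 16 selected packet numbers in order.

j=1: r + 0k = 196.647 → ⌈·⌉ = 197
j=2: r + 1k = 531.3345 → ⌈·⌉ = 532
j=3: r + 2k = 866.022 → ⌈·⌉ = 867
j=4: r + 3k = 1200.7095 → ⌈·⌉ = 1201
j=5: r + 4k = 1535.397 → ⌈·⌉ = 1536
j=6: r + 5k = 1870.0845 → ⌈·⌉ = 1871
j=7: r + 6k = 2204.772 → ⌈·⌉ = 2205
j=8: r + 7k = 2539.4595 → ⌈·⌉ = 2540
j=9: r + 8k = 2874.147 → ⌈·⌉ = 2875
j=10: r + 9k = 3208.8345 → ⌈·⌉ = 3209
j=11: r + 10k = 3543.522 → ⌈·⌉ = 3544
j=12: r + 11k = 3878.2095 → ⌈·⌉ = 3879
j=13: r + 12k = 4212.897 → ⌈·⌉ = 4213
j=14: r + 13k = 4547.5845 → ⌈·⌉ = 4548
j=15: r + 14k = 4882.272 → ⌈·⌉ = 4883
j=16: r + 15k = 5216.9595 → ⌈·⌉ = 5217

197, 532, 867, 1201, 1536, 1871, 2205, 2540, 2875, 3209, 3544, 3879, 4213, 4548, 4883, 5217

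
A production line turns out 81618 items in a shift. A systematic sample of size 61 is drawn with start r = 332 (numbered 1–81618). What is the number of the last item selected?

k = 81618/61 = 1338
61st selection = r + (61−1)·k = 332 + 60×1338 = 332 + 80280 = 80612

80612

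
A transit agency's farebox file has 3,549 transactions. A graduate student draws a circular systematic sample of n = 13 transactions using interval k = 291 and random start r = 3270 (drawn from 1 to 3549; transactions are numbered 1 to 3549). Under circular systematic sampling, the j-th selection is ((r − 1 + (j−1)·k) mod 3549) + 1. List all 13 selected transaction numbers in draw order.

Selection 1: 3270
Selection 2: 3270 + 291 = 3561 → 3561 − 3549 = 12
Selection 3: 12 + 291 = 303
Selection 4: 303 + 291 = 594
Selection 5: 594 + 291 = 885
Selection 6: 885 + 291 = 1176
Selection 7: 1176 + 291 = 1467
Selection 8: 1467 + 291 = 1758
Selection 9: 1758 + 291 = 2049
Selection 10: 2049 + 291 = 2340
Selection 11: 2340 + 291 = 2631
Selection 12: 2631 + 291 = 2922
Selection 13: 2922 + 291 = 3213

3270, 12, 303, 594, 885, 1176, 1467, 1758, 2049, 2340, 2631, 2922, 3213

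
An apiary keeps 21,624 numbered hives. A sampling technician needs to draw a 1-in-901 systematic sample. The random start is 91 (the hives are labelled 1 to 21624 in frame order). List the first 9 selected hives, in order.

hive 1: 91
hive 2: 91 + 901 = 992
hive 3: 992 + 901 = 1893
hive 4: 1893 + 901 = 2794
hive 5: 2794 + 901 = 3695
hive 6: 3695 + 901 = 4596
hive 7: 4596 + 901 = 5497
hive 8: 5497 + 901 = 6398
hive 9: 6398 + 901 = 7299

91, 992, 1893, 2794, 3695, 4596, 5497, 6398, 7299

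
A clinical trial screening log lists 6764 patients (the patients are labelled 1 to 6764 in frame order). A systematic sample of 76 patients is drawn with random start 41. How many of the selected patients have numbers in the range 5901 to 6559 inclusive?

8

k = 6764/76 = 89
First selection ≥ 5901: 41 + ⌈(5901−41)/89⌉·89 = 41 + 66×89 = 5915
Last selection ≤ 6559: 41 + ⌊(6559−41)/89⌋·89 = 41 + 73×89 = 6538
Count = 73 − 66 + 1 = 8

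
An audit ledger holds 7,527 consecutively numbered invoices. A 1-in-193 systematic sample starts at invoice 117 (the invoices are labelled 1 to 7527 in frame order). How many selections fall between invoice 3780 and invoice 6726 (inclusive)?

k = 193
First selection ≥ 3780: 117 + ⌈(3780−117)/193⌉·193 = 117 + 19×193 = 3784
Last selection ≤ 6726: 117 + ⌊(6726−117)/193⌋·193 = 117 + 34×193 = 6679
Count = 34 − 19 + 1 = 16

16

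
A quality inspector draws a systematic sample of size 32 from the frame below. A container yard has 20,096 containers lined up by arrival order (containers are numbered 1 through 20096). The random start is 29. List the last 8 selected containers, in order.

k = N/n = 20096/32 = 628
25th selection = 29 + 24×628 = 15101
26th: 15101 + 628 = 15729
27th: 15729 + 628 = 16357
28th: 16357 + 628 = 16985
29th: 16985 + 628 = 17613
30th: 17613 + 628 = 18241
31st: 18241 + 628 = 18869
32nd: 18869 + 628 = 19497

15101, 15729, 16357, 16985, 17613, 18241, 18869, 19497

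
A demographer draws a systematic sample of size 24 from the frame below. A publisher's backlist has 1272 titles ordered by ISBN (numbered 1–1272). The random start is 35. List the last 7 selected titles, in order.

k = N/n = 1272/24 = 53
18th selection = 35 + 17×53 = 936
19th: 936 + 53 = 989
20th: 989 + 53 = 1042
21st: 1042 + 53 = 1095
22nd: 1095 + 53 = 1148
23rd: 1148 + 53 = 1201
24th: 1201 + 53 = 1254

936, 989, 1042, 1095, 1148, 1201, 1254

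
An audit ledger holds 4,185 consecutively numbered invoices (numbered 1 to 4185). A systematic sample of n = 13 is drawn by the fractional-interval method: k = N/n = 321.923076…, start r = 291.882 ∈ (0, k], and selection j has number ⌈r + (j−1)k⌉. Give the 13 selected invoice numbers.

292, 614, 936, 1258, 1580, 1902, 2224, 2546, 2868, 3190, 3512, 3834, 4155

j=1: r + 0k = 291.882 → ⌈·⌉ = 292
j=2: r + 1k = 613.805076… → ⌈·⌉ = 614
j=3: r + 2k = 935.728153… → ⌈·⌉ = 936
j=4: r + 3k = 1257.651230… → ⌈·⌉ = 1258
j=5: r + 4k = 1579.574307… → ⌈·⌉ = 1580
j=6: r + 5k = 1901.497384… → ⌈·⌉ = 1902
j=7: r + 6k = 2223.420461… → ⌈·⌉ = 2224
j=8: r + 7k = 2545.343538… → ⌈·⌉ = 2546
j=9: r + 8k = 2867.266615… → ⌈·⌉ = 2868
j=10: r + 9k = 3189.189692… → ⌈·⌉ = 3190
j=11: r + 10k = 3511.112769… → ⌈·⌉ = 3512
j=12: r + 11k = 3833.035846… → ⌈·⌉ = 3834
j=13: r + 12k = 4154.958923… → ⌈·⌉ = 4155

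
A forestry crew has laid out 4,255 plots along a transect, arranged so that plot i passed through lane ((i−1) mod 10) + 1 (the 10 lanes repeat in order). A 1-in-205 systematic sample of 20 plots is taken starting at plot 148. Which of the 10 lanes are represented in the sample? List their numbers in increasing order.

3, 8

Consecutive selections differ by k = 205, so their lane numbers differ by 205 mod 10 = 5.
gcd(205, 10) = 5, so the sample visits 10/5 = 2 distinct residues mod 10.
Start 148 is lane 8; the lanes hit are 3, 8.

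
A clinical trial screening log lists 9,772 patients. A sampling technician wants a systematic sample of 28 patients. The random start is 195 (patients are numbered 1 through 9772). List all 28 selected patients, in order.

k = N/n = 9772/28 = 349
patient 1: 195
patient 2: 195 + 349 = 544
patient 3: 544 + 349 = 893
patient 4: 893 + 349 = 1242
patient 5: 1242 + 349 = 1591
patient 6: 1591 + 349 = 1940
patient 7: 1940 + 349 = 2289
patient 8: 2289 + 349 = 2638
patient 9: 2638 + 349 = 2987
patient 10: 2987 + 349 = 3336
patient 11: 3336 + 349 = 3685
patient 12: 3685 + 349 = 4034
patient 13: 4034 + 349 = 4383
patient 14: 4383 + 349 = 4732
patient 15: 4732 + 349 = 5081
patient 16: 5081 + 349 = 5430
patient 17: 5430 + 349 = 5779
patient 18: 5779 + 349 = 6128
patient 19: 6128 + 349 = 6477
patient 20: 6477 + 349 = 6826
patient 21: 6826 + 349 = 7175
patient 22: 7175 + 349 = 7524
patient 23: 7524 + 349 = 7873
patient 24: 7873 + 349 = 8222
patient 25: 8222 + 349 = 8571
patient 26: 8571 + 349 = 8920
patient 27: 8920 + 349 = 9269
patient 28: 9269 + 349 = 9618

195, 544, 893, 1242, 1591, 1940, 2289, 2638, 2987, 3336, 3685, 4034, 4383, 4732, 5081, 5430, 5779, 6128, 6477, 6826, 7175, 7524, 7873, 8222, 8571, 8920, 9269, 9618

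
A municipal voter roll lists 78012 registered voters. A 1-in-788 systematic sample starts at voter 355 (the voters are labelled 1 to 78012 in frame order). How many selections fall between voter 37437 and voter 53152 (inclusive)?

20

k = 788
First selection ≥ 37437: 355 + ⌈(37437−355)/788⌉·788 = 355 + 48×788 = 38179
Last selection ≤ 53152: 355 + ⌊(53152−355)/788⌋·788 = 355 + 67×788 = 53151
Count = 67 − 48 + 1 = 20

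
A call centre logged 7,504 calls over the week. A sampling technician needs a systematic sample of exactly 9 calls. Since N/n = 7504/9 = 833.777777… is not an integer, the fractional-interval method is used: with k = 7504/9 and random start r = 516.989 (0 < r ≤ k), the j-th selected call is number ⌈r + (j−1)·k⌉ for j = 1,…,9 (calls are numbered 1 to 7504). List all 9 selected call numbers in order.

j=1: r + 0k = 516.989 → ⌈·⌉ = 517
j=2: r + 1k = 1350.766777… → ⌈·⌉ = 1351
j=3: r + 2k = 2184.544555… → ⌈·⌉ = 2185
j=4: r + 3k = 3018.322333… → ⌈·⌉ = 3019
j=5: r + 4k = 3852.100111… → ⌈·⌉ = 3853
j=6: r + 5k = 4685.877888… → ⌈·⌉ = 4686
j=7: r + 6k = 5519.655666… → ⌈·⌉ = 5520
j=8: r + 7k = 6353.433444… → ⌈·⌉ = 6354
j=9: r + 8k = 7187.211222… → ⌈·⌉ = 7188

517, 1351, 2185, 3019, 3853, 4686, 5520, 6354, 7188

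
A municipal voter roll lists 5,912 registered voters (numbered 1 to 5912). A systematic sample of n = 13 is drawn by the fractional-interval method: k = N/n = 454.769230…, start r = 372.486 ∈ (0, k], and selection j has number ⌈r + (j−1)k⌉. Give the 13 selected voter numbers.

j=1: r + 0k = 372.486 → ⌈·⌉ = 373
j=2: r + 1k = 827.255230… → ⌈·⌉ = 828
j=3: r + 2k = 1282.024461… → ⌈·⌉ = 1283
j=4: r + 3k = 1736.793692… → ⌈·⌉ = 1737
j=5: r + 4k = 2191.562923… → ⌈·⌉ = 2192
j=6: r + 5k = 2646.332153… → ⌈·⌉ = 2647
j=7: r + 6k = 3101.101384… → ⌈·⌉ = 3102
j=8: r + 7k = 3555.870615… → ⌈·⌉ = 3556
j=9: r + 8k = 4010.639846… → ⌈·⌉ = 4011
j=10: r + 9k = 4465.409076… → ⌈·⌉ = 4466
j=11: r + 10k = 4920.178307… → ⌈·⌉ = 4921
j=12: r + 11k = 5374.947538… → ⌈·⌉ = 5375
j=13: r + 12k = 5829.716769… → ⌈·⌉ = 5830

373, 828, 1283, 1737, 2192, 2647, 3102, 3556, 4011, 4466, 4921, 5375, 5830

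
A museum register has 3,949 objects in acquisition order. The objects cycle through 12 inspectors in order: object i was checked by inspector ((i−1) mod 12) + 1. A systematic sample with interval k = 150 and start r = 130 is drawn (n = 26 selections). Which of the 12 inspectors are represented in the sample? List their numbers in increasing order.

4, 10

Consecutive selections differ by k = 150, so their inspector numbers differ by 150 mod 12 = 6.
gcd(150, 12) = 6, so the sample visits 12/6 = 2 distinct residues mod 12.
Start 130 is inspector 10; the inspectors hit are 4, 10.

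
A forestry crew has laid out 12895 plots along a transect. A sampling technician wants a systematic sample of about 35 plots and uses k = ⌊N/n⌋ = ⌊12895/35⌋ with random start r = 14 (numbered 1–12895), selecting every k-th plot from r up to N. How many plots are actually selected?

k = ⌊12895/35⌋ = 368
Achieved size = ⌊(12895 − 14)/368⌋ + 1 = ⌊12881/368⌋ + 1 = 35 + 1 = 36
(last selection: 14 + 35×368 = 12894 ≤ 12895; next would be 13262 > 12895)

36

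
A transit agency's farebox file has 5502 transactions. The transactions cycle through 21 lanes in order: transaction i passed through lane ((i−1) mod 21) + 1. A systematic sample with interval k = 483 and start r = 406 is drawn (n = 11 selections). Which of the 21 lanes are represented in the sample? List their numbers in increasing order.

Consecutive selections differ by k = 483, so their lane numbers differ by 483 mod 21 = 0.
gcd(483, 21) = 21, so the sample visits 21/21 = 1 distinct residues mod 21.
Start 406 is lane 7; the lanes hit are 7.

7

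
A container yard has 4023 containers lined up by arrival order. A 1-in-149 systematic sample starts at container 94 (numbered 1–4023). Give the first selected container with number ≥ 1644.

1733

k = 149
Steps past start: ⌈(1644 − 94)/149⌉ = ⌈1550/149⌉ = 11
Selected container: 94 + 11×149 = 1733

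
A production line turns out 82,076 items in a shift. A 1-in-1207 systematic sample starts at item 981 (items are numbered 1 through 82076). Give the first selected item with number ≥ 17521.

17879

k = 1207
Steps past start: ⌈(17521 − 981)/1207⌉ = ⌈16540/1207⌉ = 14
Selected item: 981 + 14×1207 = 17879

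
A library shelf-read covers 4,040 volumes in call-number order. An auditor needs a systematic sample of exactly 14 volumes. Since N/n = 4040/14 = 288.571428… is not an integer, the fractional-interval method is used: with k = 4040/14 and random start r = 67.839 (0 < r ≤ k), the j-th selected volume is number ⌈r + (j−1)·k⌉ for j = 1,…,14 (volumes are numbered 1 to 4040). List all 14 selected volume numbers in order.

68, 357, 645, 934, 1223, 1511, 1800, 2088, 2377, 2665, 2954, 3243, 3531, 3820

j=1: r + 0k = 67.839 → ⌈·⌉ = 68
j=2: r + 1k = 356.410428… → ⌈·⌉ = 357
j=3: r + 2k = 644.981857… → ⌈·⌉ = 645
j=4: r + 3k = 933.553285… → ⌈·⌉ = 934
j=5: r + 4k = 1222.124714… → ⌈·⌉ = 1223
j=6: r + 5k = 1510.696142… → ⌈·⌉ = 1511
j=7: r + 6k = 1799.267571… → ⌈·⌉ = 1800
j=8: r + 7k = 2087.839 → ⌈·⌉ = 2088
j=9: r + 8k = 2376.410428… → ⌈·⌉ = 2377
j=10: r + 9k = 2664.981857… → ⌈·⌉ = 2665
j=11: r + 10k = 2953.553285… → ⌈·⌉ = 2954
j=12: r + 11k = 3242.124714… → ⌈·⌉ = 3243
j=13: r + 12k = 3530.696142… → ⌈·⌉ = 3531
j=14: r + 13k = 3819.267571… → ⌈·⌉ = 3820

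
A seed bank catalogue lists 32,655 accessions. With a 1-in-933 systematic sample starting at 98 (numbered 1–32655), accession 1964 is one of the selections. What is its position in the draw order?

k = 933
position = (1964 − 98)/933 + 1 = 1866/933 + 1 = 2 + 1 = 3

3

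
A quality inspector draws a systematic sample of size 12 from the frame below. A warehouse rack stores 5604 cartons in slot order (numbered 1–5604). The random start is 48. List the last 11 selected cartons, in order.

k = N/n = 5604/12 = 467
2nd selection = 48 + 1×467 = 515
3rd: 515 + 467 = 982
4th: 982 + 467 = 1449
5th: 1449 + 467 = 1916
6th: 1916 + 467 = 2383
7th: 2383 + 467 = 2850
8th: 2850 + 467 = 3317
9th: 3317 + 467 = 3784
10th: 3784 + 467 = 4251
11th: 4251 + 467 = 4718
12th: 4718 + 467 = 5185

515, 982, 1449, 1916, 2383, 2850, 3317, 3784, 4251, 4718, 5185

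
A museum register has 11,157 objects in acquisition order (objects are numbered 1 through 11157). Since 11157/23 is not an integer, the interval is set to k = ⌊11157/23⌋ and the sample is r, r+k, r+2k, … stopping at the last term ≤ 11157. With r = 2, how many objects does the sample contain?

24

k = ⌊11157/23⌋ = 485
Achieved size = ⌊(11157 − 2)/485⌋ + 1 = ⌊11155/485⌋ + 1 = 23 + 1 = 24
(last selection: 2 + 23×485 = 11157 ≤ 11157; next would be 11642 > 11157)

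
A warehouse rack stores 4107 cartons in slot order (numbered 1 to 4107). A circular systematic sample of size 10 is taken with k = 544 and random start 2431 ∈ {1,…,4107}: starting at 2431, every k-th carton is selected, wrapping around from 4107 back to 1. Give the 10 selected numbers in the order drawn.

Selection 1: 2431
Selection 2: 2431 + 544 = 2975
Selection 3: 2975 + 544 = 3519
Selection 4: 3519 + 544 = 4063
Selection 5: 4063 + 544 = 4607 → 4607 − 4107 = 500
Selection 6: 500 + 544 = 1044
Selection 7: 1044 + 544 = 1588
Selection 8: 1588 + 544 = 2132
Selection 9: 2132 + 544 = 2676
Selection 10: 2676 + 544 = 3220

2431, 2975, 3519, 4063, 500, 1044, 1588, 2132, 2676, 3220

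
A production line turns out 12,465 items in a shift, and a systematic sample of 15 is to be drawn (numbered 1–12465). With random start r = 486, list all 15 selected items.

486, 1317, 2148, 2979, 3810, 4641, 5472, 6303, 7134, 7965, 8796, 9627, 10458, 11289, 12120

k = N/n = 12465/15 = 831
item 1: 486
item 2: 486 + 831 = 1317
item 3: 1317 + 831 = 2148
item 4: 2148 + 831 = 2979
item 5: 2979 + 831 = 3810
item 6: 3810 + 831 = 4641
item 7: 4641 + 831 = 5472
item 8: 5472 + 831 = 6303
item 9: 6303 + 831 = 7134
item 10: 7134 + 831 = 7965
item 11: 7965 + 831 = 8796
item 12: 8796 + 831 = 9627
item 13: 9627 + 831 = 10458
item 14: 10458 + 831 = 11289
item 15: 11289 + 831 = 12120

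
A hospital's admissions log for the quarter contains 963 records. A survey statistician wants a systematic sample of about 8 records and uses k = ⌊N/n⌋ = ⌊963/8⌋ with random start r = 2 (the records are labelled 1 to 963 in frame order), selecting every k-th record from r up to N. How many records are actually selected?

9

k = ⌊963/8⌋ = 120
Achieved size = ⌊(963 − 2)/120⌋ + 1 = ⌊961/120⌋ + 1 = 8 + 1 = 9
(last selection: 2 + 8×120 = 962 ≤ 963; next would be 1082 > 963)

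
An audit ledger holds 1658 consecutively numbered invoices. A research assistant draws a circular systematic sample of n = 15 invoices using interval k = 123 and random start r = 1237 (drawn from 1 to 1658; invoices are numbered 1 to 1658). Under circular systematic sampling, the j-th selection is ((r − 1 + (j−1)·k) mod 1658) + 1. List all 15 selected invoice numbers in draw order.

1237, 1360, 1483, 1606, 71, 194, 317, 440, 563, 686, 809, 932, 1055, 1178, 1301

Selection 1: 1237
Selection 2: 1237 + 123 = 1360
Selection 3: 1360 + 123 = 1483
Selection 4: 1483 + 123 = 1606
Selection 5: 1606 + 123 = 1729 → 1729 − 1658 = 71
Selection 6: 71 + 123 = 194
Selection 7: 194 + 123 = 317
Selection 8: 317 + 123 = 440
Selection 9: 440 + 123 = 563
Selection 10: 563 + 123 = 686
Selection 11: 686 + 123 = 809
Selection 12: 809 + 123 = 932
Selection 13: 932 + 123 = 1055
Selection 14: 1055 + 123 = 1178
Selection 15: 1178 + 123 = 1301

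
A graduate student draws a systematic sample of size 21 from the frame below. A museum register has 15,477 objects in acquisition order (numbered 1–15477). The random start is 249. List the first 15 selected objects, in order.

249, 986, 1723, 2460, 3197, 3934, 4671, 5408, 6145, 6882, 7619, 8356, 9093, 9830, 10567

k = N/n = 15477/21 = 737
object 1: 249
object 2: 249 + 737 = 986
object 3: 986 + 737 = 1723
object 4: 1723 + 737 = 2460
object 5: 2460 + 737 = 3197
object 6: 3197 + 737 = 3934
object 7: 3934 + 737 = 4671
object 8: 4671 + 737 = 5408
object 9: 5408 + 737 = 6145
object 10: 6145 + 737 = 6882
object 11: 6882 + 737 = 7619
object 12: 7619 + 737 = 8356
object 13: 8356 + 737 = 9093
object 14: 9093 + 737 = 9830
object 15: 9830 + 737 = 10567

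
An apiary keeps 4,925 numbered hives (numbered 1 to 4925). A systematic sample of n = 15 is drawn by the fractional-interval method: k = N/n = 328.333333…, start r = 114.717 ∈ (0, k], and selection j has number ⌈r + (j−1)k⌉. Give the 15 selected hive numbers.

115, 444, 772, 1100, 1429, 1757, 2085, 2414, 2742, 3070, 3399, 3727, 4055, 4384, 4712

j=1: r + 0k = 114.717 → ⌈·⌉ = 115
j=2: r + 1k = 443.050333… → ⌈·⌉ = 444
j=3: r + 2k = 771.383666… → ⌈·⌉ = 772
j=4: r + 3k = 1099.717 → ⌈·⌉ = 1100
j=5: r + 4k = 1428.050333… → ⌈·⌉ = 1429
j=6: r + 5k = 1756.383666… → ⌈·⌉ = 1757
j=7: r + 6k = 2084.717 → ⌈·⌉ = 2085
j=8: r + 7k = 2413.050333… → ⌈·⌉ = 2414
j=9: r + 8k = 2741.383666… → ⌈·⌉ = 2742
j=10: r + 9k = 3069.717 → ⌈·⌉ = 3070
j=11: r + 10k = 3398.050333… → ⌈·⌉ = 3399
j=12: r + 11k = 3726.383666… → ⌈·⌉ = 3727
j=13: r + 12k = 4054.717 → ⌈·⌉ = 4055
j=14: r + 13k = 4383.050333… → ⌈·⌉ = 4384
j=15: r + 14k = 4711.383666… → ⌈·⌉ = 4712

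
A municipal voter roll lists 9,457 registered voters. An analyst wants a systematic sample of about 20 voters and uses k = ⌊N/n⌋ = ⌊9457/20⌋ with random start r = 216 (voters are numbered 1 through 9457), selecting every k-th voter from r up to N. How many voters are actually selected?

k = ⌊9457/20⌋ = 472
Achieved size = ⌊(9457 − 216)/472⌋ + 1 = ⌊9241/472⌋ + 1 = 19 + 1 = 20
(last selection: 216 + 19×472 = 9184 ≤ 9457; next would be 9656 > 9457)

20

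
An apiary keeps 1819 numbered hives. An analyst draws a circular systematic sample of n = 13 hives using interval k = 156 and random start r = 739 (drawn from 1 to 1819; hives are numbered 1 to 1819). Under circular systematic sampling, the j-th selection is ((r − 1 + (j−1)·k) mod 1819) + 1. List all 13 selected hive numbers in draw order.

739, 895, 1051, 1207, 1363, 1519, 1675, 12, 168, 324, 480, 636, 792

Selection 1: 739
Selection 2: 739 + 156 = 895
Selection 3: 895 + 156 = 1051
Selection 4: 1051 + 156 = 1207
Selection 5: 1207 + 156 = 1363
Selection 6: 1363 + 156 = 1519
Selection 7: 1519 + 156 = 1675
Selection 8: 1675 + 156 = 1831 → 1831 − 1819 = 12
Selection 9: 12 + 156 = 168
Selection 10: 168 + 156 = 324
Selection 11: 324 + 156 = 480
Selection 12: 480 + 156 = 636
Selection 13: 636 + 156 = 792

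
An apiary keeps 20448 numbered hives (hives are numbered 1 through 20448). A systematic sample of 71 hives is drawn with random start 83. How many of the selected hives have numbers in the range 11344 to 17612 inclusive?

21

k = 20448/71 = 288
First selection ≥ 11344: 83 + ⌈(11344−83)/288⌉·288 = 83 + 40×288 = 11603
Last selection ≤ 17612: 83 + ⌊(17612−83)/288⌋·288 = 83 + 60×288 = 17363
Count = 60 − 40 + 1 = 21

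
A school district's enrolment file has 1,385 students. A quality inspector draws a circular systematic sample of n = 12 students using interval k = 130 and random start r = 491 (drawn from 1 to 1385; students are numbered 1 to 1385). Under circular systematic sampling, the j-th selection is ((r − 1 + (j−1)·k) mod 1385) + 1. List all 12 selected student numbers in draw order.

491, 621, 751, 881, 1011, 1141, 1271, 16, 146, 276, 406, 536

Selection 1: 491
Selection 2: 491 + 130 = 621
Selection 3: 621 + 130 = 751
Selection 4: 751 + 130 = 881
Selection 5: 881 + 130 = 1011
Selection 6: 1011 + 130 = 1141
Selection 7: 1141 + 130 = 1271
Selection 8: 1271 + 130 = 1401 → 1401 − 1385 = 16
Selection 9: 16 + 130 = 146
Selection 10: 146 + 130 = 276
Selection 11: 276 + 130 = 406
Selection 12: 406 + 130 = 536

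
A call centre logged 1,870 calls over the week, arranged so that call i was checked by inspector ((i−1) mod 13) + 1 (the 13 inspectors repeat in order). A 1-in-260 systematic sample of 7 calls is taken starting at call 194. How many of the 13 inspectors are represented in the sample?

1

Consecutive selections differ by k = 260, so their inspector numbers differ by 260 mod 13 = 0.
gcd(260, 13) = 13, so the sample visits 13/13 = 1 distinct residues mod 13.
Start 194 is inspector 12; the inspectors hit are 12.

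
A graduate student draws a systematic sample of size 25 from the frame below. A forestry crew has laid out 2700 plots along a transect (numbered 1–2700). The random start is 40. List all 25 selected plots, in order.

k = N/n = 2700/25 = 108
plot 1: 40
plot 2: 40 + 108 = 148
plot 3: 148 + 108 = 256
plot 4: 256 + 108 = 364
plot 5: 364 + 108 = 472
plot 6: 472 + 108 = 580
plot 7: 580 + 108 = 688
plot 8: 688 + 108 = 796
plot 9: 796 + 108 = 904
plot 10: 904 + 108 = 1012
plot 11: 1012 + 108 = 1120
plot 12: 1120 + 108 = 1228
plot 13: 1228 + 108 = 1336
plot 14: 1336 + 108 = 1444
plot 15: 1444 + 108 = 1552
plot 16: 1552 + 108 = 1660
plot 17: 1660 + 108 = 1768
plot 18: 1768 + 108 = 1876
plot 19: 1876 + 108 = 1984
plot 20: 1984 + 108 = 2092
plot 21: 2092 + 108 = 2200
plot 22: 2200 + 108 = 2308
plot 23: 2308 + 108 = 2416
plot 24: 2416 + 108 = 2524
plot 25: 2524 + 108 = 2632

40, 148, 256, 364, 472, 580, 688, 796, 904, 1012, 1120, 1228, 1336, 1444, 1552, 1660, 1768, 1876, 1984, 2092, 2200, 2308, 2416, 2524, 2632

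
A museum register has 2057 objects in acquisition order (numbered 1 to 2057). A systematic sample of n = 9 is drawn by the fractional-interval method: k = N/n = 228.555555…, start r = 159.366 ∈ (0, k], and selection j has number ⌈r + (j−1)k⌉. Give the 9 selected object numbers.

160, 388, 617, 846, 1074, 1303, 1531, 1760, 1988

j=1: r + 0k = 159.366 → ⌈·⌉ = 160
j=2: r + 1k = 387.921555… → ⌈·⌉ = 388
j=3: r + 2k = 616.477111… → ⌈·⌉ = 617
j=4: r + 3k = 845.032666… → ⌈·⌉ = 846
j=5: r + 4k = 1073.588222… → ⌈·⌉ = 1074
j=6: r + 5k = 1302.143777… → ⌈·⌉ = 1303
j=7: r + 6k = 1530.699333… → ⌈·⌉ = 1531
j=8: r + 7k = 1759.254888… → ⌈·⌉ = 1760
j=9: r + 8k = 1987.810444… → ⌈·⌉ = 1988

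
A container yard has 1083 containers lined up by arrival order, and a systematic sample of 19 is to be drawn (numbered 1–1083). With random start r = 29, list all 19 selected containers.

k = N/n = 1083/19 = 57
container 1: 29
container 2: 29 + 57 = 86
container 3: 86 + 57 = 143
container 4: 143 + 57 = 200
container 5: 200 + 57 = 257
container 6: 257 + 57 = 314
container 7: 314 + 57 = 371
container 8: 371 + 57 = 428
container 9: 428 + 57 = 485
container 10: 485 + 57 = 542
container 11: 542 + 57 = 599
container 12: 599 + 57 = 656
container 13: 656 + 57 = 713
container 14: 713 + 57 = 770
container 15: 770 + 57 = 827
container 16: 827 + 57 = 884
container 17: 884 + 57 = 941
container 18: 941 + 57 = 998
container 19: 998 + 57 = 1055

29, 86, 143, 200, 257, 314, 371, 428, 485, 542, 599, 656, 713, 770, 827, 884, 941, 998, 1055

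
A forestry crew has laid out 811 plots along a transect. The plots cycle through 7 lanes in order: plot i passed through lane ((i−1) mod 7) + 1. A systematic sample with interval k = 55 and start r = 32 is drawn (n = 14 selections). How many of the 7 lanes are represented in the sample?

7

Consecutive selections differ by k = 55, so their lane numbers differ by 55 mod 7 = 6.
gcd(55, 7) = 1, so the sample visits 7/1 = 7 distinct residues mod 7.
Start 32 is lane 4; the lanes hit are 1, 2, 3, 4, 5, 6, 7.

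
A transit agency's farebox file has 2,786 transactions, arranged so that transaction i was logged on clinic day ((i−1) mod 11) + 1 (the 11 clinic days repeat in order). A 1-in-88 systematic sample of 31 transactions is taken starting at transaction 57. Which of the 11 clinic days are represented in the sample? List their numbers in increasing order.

2

Consecutive selections differ by k = 88, so their clinic day numbers differ by 88 mod 11 = 0.
gcd(88, 11) = 11, so the sample visits 11/11 = 1 distinct residues mod 11.
Start 57 is clinic day 2; the clinic days hit are 2.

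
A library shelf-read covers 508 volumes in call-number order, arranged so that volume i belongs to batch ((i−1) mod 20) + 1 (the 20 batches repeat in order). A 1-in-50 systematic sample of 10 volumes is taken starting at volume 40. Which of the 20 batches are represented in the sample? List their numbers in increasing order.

Consecutive selections differ by k = 50, so their batch numbers differ by 50 mod 20 = 10.
gcd(50, 20) = 10, so the sample visits 20/10 = 2 distinct residues mod 20.
Start 40 is batch 20; the batches hit are 10, 20.

10, 20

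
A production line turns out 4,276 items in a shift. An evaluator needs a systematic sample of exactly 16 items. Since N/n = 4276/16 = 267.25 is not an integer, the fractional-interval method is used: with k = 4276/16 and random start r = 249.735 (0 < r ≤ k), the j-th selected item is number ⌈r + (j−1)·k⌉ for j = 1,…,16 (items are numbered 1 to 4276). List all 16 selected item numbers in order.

j=1: r + 0k = 249.735 → ⌈·⌉ = 250
j=2: r + 1k = 516.985 → ⌈·⌉ = 517
j=3: r + 2k = 784.235 → ⌈·⌉ = 785
j=4: r + 3k = 1051.485 → ⌈·⌉ = 1052
j=5: r + 4k = 1318.735 → ⌈·⌉ = 1319
j=6: r + 5k = 1585.985 → ⌈·⌉ = 1586
j=7: r + 6k = 1853.235 → ⌈·⌉ = 1854
j=8: r + 7k = 2120.485 → ⌈·⌉ = 2121
j=9: r + 8k = 2387.735 → ⌈·⌉ = 2388
j=10: r + 9k = 2654.985 → ⌈·⌉ = 2655
j=11: r + 10k = 2922.235 → ⌈·⌉ = 2923
j=12: r + 11k = 3189.485 → ⌈·⌉ = 3190
j=13: r + 12k = 3456.735 → ⌈·⌉ = 3457
j=14: r + 13k = 3723.985 → ⌈·⌉ = 3724
j=15: r + 14k = 3991.235 → ⌈·⌉ = 3992
j=16: r + 15k = 4258.485 → ⌈·⌉ = 4259

250, 517, 785, 1052, 1319, 1586, 1854, 2121, 2388, 2655, 2923, 3190, 3457, 3724, 3992, 4259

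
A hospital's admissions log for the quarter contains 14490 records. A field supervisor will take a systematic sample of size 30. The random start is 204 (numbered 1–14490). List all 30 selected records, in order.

k = N/n = 14490/30 = 483
record 1: 204
record 2: 204 + 483 = 687
record 3: 687 + 483 = 1170
record 4: 1170 + 483 = 1653
record 5: 1653 + 483 = 2136
record 6: 2136 + 483 = 2619
record 7: 2619 + 483 = 3102
record 8: 3102 + 483 = 3585
record 9: 3585 + 483 = 4068
record 10: 4068 + 483 = 4551
record 11: 4551 + 483 = 5034
record 12: 5034 + 483 = 5517
record 13: 5517 + 483 = 6000
record 14: 6000 + 483 = 6483
record 15: 6483 + 483 = 6966
record 16: 6966 + 483 = 7449
record 17: 7449 + 483 = 7932
record 18: 7932 + 483 = 8415
record 19: 8415 + 483 = 8898
record 20: 8898 + 483 = 9381
record 21: 9381 + 483 = 9864
record 22: 9864 + 483 = 10347
record 23: 10347 + 483 = 10830
record 24: 10830 + 483 = 11313
record 25: 11313 + 483 = 11796
record 26: 11796 + 483 = 12279
record 27: 12279 + 483 = 12762
record 28: 12762 + 483 = 13245
record 29: 13245 + 483 = 13728
record 30: 13728 + 483 = 14211

204, 687, 1170, 1653, 2136, 2619, 3102, 3585, 4068, 4551, 5034, 5517, 6000, 6483, 6966, 7449, 7932, 8415, 8898, 9381, 9864, 10347, 10830, 11313, 11796, 12279, 12762, 13245, 13728, 14211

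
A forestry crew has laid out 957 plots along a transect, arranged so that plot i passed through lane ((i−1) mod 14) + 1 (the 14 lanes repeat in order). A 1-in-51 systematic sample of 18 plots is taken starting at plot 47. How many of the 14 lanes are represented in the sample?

14

Consecutive selections differ by k = 51, so their lane numbers differ by 51 mod 14 = 9.
gcd(51, 14) = 1, so the sample visits 14/1 = 14 distinct residues mod 14.
Start 47 is lane 5; the lanes hit are 1, 2, 3, 4, 5, 6, 7, 8, 9, 10, 11, 12, 13, 14.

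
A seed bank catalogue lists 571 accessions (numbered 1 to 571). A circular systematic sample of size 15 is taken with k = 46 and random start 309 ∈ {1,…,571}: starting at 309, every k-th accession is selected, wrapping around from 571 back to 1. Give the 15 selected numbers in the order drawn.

309, 355, 401, 447, 493, 539, 14, 60, 106, 152, 198, 244, 290, 336, 382

Selection 1: 309
Selection 2: 309 + 46 = 355
Selection 3: 355 + 46 = 401
Selection 4: 401 + 46 = 447
Selection 5: 447 + 46 = 493
Selection 6: 493 + 46 = 539
Selection 7: 539 + 46 = 585 → 585 − 571 = 14
Selection 8: 14 + 46 = 60
Selection 9: 60 + 46 = 106
Selection 10: 106 + 46 = 152
Selection 11: 152 + 46 = 198
Selection 12: 198 + 46 = 244
Selection 13: 244 + 46 = 290
Selection 14: 290 + 46 = 336
Selection 15: 336 + 46 = 382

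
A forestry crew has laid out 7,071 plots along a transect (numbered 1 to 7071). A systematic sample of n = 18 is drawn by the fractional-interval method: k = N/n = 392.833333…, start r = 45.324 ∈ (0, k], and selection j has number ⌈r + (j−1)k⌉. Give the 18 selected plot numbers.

j=1: r + 0k = 45.324 → ⌈·⌉ = 46
j=2: r + 1k = 438.157333… → ⌈·⌉ = 439
j=3: r + 2k = 830.990666… → ⌈·⌉ = 831
j=4: r + 3k = 1223.824 → ⌈·⌉ = 1224
j=5: r + 4k = 1616.657333… → ⌈·⌉ = 1617
j=6: r + 5k = 2009.490666… → ⌈·⌉ = 2010
j=7: r + 6k = 2402.324 → ⌈·⌉ = 2403
j=8: r + 7k = 2795.157333… → ⌈·⌉ = 2796
j=9: r + 8k = 3187.990666… → ⌈·⌉ = 3188
j=10: r + 9k = 3580.824 → ⌈·⌉ = 3581
j=11: r + 10k = 3973.657333… → ⌈·⌉ = 3974
j=12: r + 11k = 4366.490666… → ⌈·⌉ = 4367
j=13: r + 12k = 4759.324 → ⌈·⌉ = 4760
j=14: r + 13k = 5152.157333… → ⌈·⌉ = 5153
j=15: r + 14k = 5544.990666… → ⌈·⌉ = 5545
j=16: r + 15k = 5937.824 → ⌈·⌉ = 5938
j=17: r + 16k = 6330.657333… → ⌈·⌉ = 6331
j=18: r + 17k = 6723.490666… → ⌈·⌉ = 6724

46, 439, 831, 1224, 1617, 2010, 2403, 2796, 3188, 3581, 3974, 4367, 4760, 5153, 5545, 5938, 6331, 6724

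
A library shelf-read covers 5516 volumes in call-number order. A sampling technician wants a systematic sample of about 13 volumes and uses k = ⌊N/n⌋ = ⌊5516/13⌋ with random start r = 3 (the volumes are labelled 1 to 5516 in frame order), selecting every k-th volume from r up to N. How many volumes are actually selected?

k = ⌊5516/13⌋ = 424
Achieved size = ⌊(5516 − 3)/424⌋ + 1 = ⌊5513/424⌋ + 1 = 13 + 1 = 14
(last selection: 3 + 13×424 = 5515 ≤ 5516; next would be 5939 > 5516)

14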